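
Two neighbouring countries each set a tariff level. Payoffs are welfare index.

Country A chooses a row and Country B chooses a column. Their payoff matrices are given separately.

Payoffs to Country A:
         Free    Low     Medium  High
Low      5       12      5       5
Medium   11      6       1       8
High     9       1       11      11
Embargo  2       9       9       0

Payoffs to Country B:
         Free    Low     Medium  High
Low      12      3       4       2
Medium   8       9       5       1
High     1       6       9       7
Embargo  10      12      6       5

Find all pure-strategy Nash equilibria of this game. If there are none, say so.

(Low, Free): Country A can switch to Medium (5 → 11). Not NE.
(Low, Low): Country B can switch to Free (3 → 12). Not NE.
(Low, Medium): Country A can switch to High (5 → 11). Not NE.
(Low, High): Country A can switch to Medium (5 → 8). Not NE.
(Medium, Free): Country B can switch to Low (8 → 9). Not NE.
(Medium, Low): Country A can switch to Low (6 → 12). Not NE.
(Medium, Medium): Country A can switch to Low (1 → 5). Not NE.
(Medium, High): Country A can switch to High (8 → 11). Not NE.
(High, Free): Country A can switch to Medium (9 → 11). Not NE.
(High, Low): Country A can switch to Low (1 → 12). Not NE.
(High, Medium): Country A gets 11, best alternative 9; Country B gets 9, best alternative 7. No profitable deviation — NE.
(The remaining 5 profiles each have a profitable deviation by the same check.)

(High, Medium)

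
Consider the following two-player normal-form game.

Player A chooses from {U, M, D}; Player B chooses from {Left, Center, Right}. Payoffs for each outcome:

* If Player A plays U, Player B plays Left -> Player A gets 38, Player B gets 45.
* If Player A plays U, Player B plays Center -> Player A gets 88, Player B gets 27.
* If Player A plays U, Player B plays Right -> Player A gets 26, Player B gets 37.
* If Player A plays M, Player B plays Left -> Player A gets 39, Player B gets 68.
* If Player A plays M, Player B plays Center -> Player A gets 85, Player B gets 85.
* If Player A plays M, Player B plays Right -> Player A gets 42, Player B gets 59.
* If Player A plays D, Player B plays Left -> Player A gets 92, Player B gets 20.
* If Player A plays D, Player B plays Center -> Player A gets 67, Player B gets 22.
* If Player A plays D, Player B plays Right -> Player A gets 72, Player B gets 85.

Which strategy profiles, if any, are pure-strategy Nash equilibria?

Player A against Left: payoffs 38, 39, 92 → best response D.
Player A against Center: payoffs 88, 85, 67 → best response U.
Player A against Right: payoffs 26, 42, 72 → best response D.
Player B against U: payoffs 45, 27, 37 → best response Left.
Player B against M: payoffs 68, 85, 59 → best response Center.
Player B against D: payoffs 20, 22, 85 → best response Right.
Mutual best responses: (D, Right).

Pure NE: (D, Right)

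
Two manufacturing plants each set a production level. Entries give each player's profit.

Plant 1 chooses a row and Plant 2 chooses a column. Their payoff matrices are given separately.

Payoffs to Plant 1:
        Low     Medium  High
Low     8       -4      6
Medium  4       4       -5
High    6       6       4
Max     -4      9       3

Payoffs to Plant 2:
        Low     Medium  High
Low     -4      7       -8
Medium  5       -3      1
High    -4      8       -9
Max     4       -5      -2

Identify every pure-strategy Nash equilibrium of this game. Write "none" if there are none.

No pure-strategy Nash equilibrium.

Mark each player's best response to every combination of opponents' strategies; a profile where every player is best-responding is a pure Nash equilibrium.
Plant 1 against Low: payoffs 8, 4, 6, -4 → best response Low.
Plant 1 against Medium: payoffs -4, 4, 6, 9 → best response Max.
Plant 1 against High: payoffs 6, -5, 4, 3 → best response Low.
Plant 2 against Low: payoffs -4, 7, -8 → best response Medium.
Plant 2 against Medium: payoffs 5, -3, 1 → best response Low.
Plant 2 against High: payoffs -4, 8, -9 → best response Medium.
Plant 2 against Max: payoffs 4, -5, -2 → best response Low.
No profile is a mutual best response for all players.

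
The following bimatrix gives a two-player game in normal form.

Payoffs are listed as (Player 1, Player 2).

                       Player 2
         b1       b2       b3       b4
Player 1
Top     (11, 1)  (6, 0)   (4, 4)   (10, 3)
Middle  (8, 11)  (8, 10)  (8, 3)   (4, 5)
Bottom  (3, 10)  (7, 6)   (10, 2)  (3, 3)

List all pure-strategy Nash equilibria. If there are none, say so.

No pure-strategy Nash equilibrium.

Player 1 against b1: payoffs 11, 8, 3 → best response Top.
Player 1 against b2: payoffs 6, 8, 7 → best response Middle.
Player 1 against b3: payoffs 4, 8, 10 → best response Bottom.
Player 1 against b4: payoffs 10, 4, 3 → best response Top.
Player 2 against Top: payoffs 1, 0, 4, 3 → best response b3.
Player 2 against Middle: payoffs 11, 10, 3, 5 → best response b1.
Player 2 against Bottom: payoffs 10, 6, 2, 3 → best response b1.
No profile is a mutual best response for all players.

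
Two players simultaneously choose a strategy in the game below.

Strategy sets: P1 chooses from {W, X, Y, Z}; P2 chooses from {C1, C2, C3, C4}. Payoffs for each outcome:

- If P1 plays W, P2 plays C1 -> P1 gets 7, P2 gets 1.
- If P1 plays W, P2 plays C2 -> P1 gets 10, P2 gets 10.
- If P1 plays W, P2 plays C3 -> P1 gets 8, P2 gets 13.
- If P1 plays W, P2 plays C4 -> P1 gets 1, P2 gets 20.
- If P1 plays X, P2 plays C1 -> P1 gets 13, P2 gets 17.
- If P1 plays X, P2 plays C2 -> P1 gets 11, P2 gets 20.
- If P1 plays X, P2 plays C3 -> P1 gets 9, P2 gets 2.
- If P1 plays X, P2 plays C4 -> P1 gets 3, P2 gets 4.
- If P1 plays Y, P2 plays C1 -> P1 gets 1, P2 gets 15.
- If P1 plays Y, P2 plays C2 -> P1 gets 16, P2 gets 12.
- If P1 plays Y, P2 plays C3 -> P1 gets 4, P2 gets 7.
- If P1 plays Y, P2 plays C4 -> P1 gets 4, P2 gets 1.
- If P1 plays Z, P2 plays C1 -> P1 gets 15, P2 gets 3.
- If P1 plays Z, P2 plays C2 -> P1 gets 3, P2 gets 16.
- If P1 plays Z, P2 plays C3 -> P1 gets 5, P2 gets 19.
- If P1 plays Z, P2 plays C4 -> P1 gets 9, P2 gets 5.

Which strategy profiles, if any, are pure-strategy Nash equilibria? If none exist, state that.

(W, C1): P1 can switch to X (7 → 13). Not NE.
(W, C2): P1 can switch to X (10 → 11). Not NE.
(W, C3): P1 can switch to X (8 → 9). Not NE.
(W, C4): P1 can switch to X (1 → 3). Not NE.
(X, C1): P1 can switch to Z (13 → 15). Not NE.
(X, C2): P1 can switch to Y (11 → 16). Not NE.
(The remaining 10 profiles each have a profitable deviation by the same check.)

There is no pure-strategy Nash equilibrium.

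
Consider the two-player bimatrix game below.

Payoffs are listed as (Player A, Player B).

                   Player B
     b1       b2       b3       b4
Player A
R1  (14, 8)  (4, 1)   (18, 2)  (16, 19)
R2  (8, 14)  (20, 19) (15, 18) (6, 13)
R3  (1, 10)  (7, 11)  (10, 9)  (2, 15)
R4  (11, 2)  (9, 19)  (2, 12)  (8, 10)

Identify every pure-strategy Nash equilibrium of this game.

Pure-strategy Nash equilibria: (R1, b4) and (R2, b2)

Player A against b1: payoffs 14, 8, 1, 11 → best response R1.
Player A against b2: payoffs 4, 20, 7, 9 → best response R2.
Player A against b3: payoffs 18, 15, 10, 2 → best response R1.
Player A against b4: payoffs 16, 6, 2, 8 → best response R1.
Player B against R1: payoffs 8, 1, 2, 19 → best response b4.
Player B against R2: payoffs 14, 19, 18, 13 → best response b2.
Player B against R3: payoffs 10, 11, 9, 15 → best response b4.
Player B against R4: payoffs 2, 19, 12, 10 → best response b2.
Mutual best responses: (R1, b4); (R2, b2).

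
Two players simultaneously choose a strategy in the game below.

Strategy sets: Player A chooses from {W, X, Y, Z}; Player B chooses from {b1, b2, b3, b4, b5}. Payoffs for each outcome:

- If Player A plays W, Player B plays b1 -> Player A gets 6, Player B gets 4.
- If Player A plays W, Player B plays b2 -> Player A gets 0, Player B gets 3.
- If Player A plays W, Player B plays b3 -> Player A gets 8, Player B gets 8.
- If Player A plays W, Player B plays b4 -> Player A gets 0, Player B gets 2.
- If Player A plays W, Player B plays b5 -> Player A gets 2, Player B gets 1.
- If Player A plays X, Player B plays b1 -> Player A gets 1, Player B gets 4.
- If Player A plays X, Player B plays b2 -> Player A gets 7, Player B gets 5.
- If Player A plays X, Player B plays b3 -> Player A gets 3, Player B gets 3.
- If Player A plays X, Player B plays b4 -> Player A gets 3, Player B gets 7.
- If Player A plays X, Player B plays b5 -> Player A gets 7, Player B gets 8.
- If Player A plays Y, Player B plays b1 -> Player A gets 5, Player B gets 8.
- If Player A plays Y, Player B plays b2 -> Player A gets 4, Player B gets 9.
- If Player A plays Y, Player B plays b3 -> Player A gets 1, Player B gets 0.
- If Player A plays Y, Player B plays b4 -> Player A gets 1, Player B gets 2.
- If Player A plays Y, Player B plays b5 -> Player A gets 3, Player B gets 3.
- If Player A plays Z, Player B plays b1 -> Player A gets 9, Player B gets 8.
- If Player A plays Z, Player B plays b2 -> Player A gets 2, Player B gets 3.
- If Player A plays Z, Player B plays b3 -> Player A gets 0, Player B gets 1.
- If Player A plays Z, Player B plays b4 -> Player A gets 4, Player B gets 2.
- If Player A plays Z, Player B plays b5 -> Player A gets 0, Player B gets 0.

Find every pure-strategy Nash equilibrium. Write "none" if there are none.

(W, b3) and (X, b5) and (Z, b1)

(W, b1): Player A can switch to Z (6 → 9). Not NE.
(W, b2): Player A can switch to X (0 → 7). Not NE.
(W, b3): Player A gets 8, best alternative 3; Player B gets 8, best alternative 4. No profitable deviation — NE.
(W, b4): Player A can switch to X (0 → 3). Not NE.
(W, b5): Player A can switch to X (2 → 7). Not NE.
(X, b1): Player A can switch to W (1 → 6). Not NE.
(X, b2): Player B can switch to b4 (5 → 7). Not NE.
(X, b3): Player A can switch to W (3 → 8). Not NE.
(X, b4): Player A can switch to Z (3 → 4). Not NE.
(X, b5): Player A gets 7, best alternative 3; Player B gets 8, best alternative 7. No profitable deviation — NE.
(Y, b1): Player A can switch to W (5 → 6). Not NE.
(Y, b2): Player A can switch to X (4 → 7). Not NE.
(Z, b1): Player A gets 9, best alternative 6; Player B gets 8, best alternative 3. No profitable deviation — NE.
(The remaining 7 profiles each have a profitable deviation by the same check.)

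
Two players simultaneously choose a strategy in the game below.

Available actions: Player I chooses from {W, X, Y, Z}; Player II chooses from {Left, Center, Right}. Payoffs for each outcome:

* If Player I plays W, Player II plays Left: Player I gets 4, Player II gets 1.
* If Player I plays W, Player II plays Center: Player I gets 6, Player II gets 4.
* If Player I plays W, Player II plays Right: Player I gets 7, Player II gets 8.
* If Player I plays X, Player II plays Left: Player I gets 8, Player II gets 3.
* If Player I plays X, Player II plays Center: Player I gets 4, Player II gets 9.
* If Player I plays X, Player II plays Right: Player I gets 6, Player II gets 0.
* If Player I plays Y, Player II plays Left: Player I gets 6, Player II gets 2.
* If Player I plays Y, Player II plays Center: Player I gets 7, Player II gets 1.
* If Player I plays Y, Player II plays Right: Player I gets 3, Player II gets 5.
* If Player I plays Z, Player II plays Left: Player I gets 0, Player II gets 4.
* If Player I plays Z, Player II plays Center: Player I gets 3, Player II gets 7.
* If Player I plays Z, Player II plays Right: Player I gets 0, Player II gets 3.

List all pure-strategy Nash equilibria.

The unique pure-strategy Nash equilibrium is (W, Right).

For each strategy profile, look for a profitable unilateral deviation.
(W, Left): Player I can switch to X (4 → 8). Not NE.
(W, Center): Player I can switch to Y (6 → 7). Not NE.
(W, Right): Player I gets 7, best alternative 6; Player II gets 8, best alternative 4. No profitable deviation — NE.
(X, Left): Player II can switch to Center (3 → 9). Not NE.
(X, Center): Player I can switch to W (4 → 6). Not NE.
(X, Right): Player I can switch to W (6 → 7). Not NE.
(Y, Left): Player I can switch to X (6 → 8). Not NE.
(The remaining 5 profiles each have a profitable deviation by the same check.)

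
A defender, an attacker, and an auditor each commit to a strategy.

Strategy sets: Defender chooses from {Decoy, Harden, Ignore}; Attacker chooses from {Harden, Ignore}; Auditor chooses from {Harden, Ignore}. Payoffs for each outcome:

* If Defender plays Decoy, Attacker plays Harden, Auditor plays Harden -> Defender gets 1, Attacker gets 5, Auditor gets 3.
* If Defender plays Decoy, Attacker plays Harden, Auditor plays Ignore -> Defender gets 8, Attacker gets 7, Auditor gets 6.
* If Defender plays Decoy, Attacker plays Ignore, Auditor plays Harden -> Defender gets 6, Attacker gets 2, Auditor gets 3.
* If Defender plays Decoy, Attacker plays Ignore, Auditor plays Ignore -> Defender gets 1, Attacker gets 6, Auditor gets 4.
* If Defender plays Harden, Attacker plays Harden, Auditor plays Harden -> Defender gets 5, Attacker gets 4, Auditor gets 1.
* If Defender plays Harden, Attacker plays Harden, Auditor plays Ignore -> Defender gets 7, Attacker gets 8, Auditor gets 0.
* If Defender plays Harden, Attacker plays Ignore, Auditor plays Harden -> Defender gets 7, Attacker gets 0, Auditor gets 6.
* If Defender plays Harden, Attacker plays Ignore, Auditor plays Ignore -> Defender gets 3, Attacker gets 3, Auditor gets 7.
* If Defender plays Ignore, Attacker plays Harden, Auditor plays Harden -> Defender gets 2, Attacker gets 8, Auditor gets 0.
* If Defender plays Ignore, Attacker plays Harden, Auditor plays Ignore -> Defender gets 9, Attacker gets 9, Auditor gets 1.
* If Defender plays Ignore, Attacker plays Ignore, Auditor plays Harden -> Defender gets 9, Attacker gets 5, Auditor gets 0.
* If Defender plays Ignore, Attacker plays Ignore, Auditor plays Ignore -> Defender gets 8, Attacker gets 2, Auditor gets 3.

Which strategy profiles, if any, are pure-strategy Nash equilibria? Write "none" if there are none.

(Harden, Harden, Harden) and (Ignore, Harden, Ignore)

Mark each player's best response to every combination of opponents' strategies; a profile where every player is best-responding is a pure Nash equilibrium.
Defender against (Harden, Harden): payoffs 1, 5, 2 → best response Harden.
Defender against (Harden, Ignore): payoffs 8, 7, 9 → best response Ignore.
Defender against (Ignore, Harden): payoffs 6, 7, 9 → best response Ignore.
Defender against (Ignore, Ignore): payoffs 1, 3, 8 → best response Ignore.
Attacker against (Decoy, Harden): payoffs 5, 2 → best response Harden.
Attacker against (Decoy, Ignore): payoffs 7, 6 → best response Harden.
Attacker against (Harden, Harden): payoffs 4, 0 → best response Harden.
Attacker against (Harden, Ignore): payoffs 8, 3 → best response Harden.
Attacker against (Ignore, Harden): payoffs 8, 5 → best response Harden.
Attacker against (Ignore, Ignore): payoffs 9, 2 → best response Harden.
Auditor against (Decoy, Harden): payoffs 3, 6 → best response Ignore.
Auditor against (Decoy, Ignore): payoffs 3, 4 → best response Ignore.
Auditor against (Harden, Harden): payoffs 1, 0 → best response Harden.
Auditor against (Harden, Ignore): payoffs 6, 7 → best response Ignore.
Auditor against (Ignore, Harden): payoffs 0, 1 → best response Ignore.
Auditor against (Ignore, Ignore): payoffs 0, 3 → best response Ignore.
Mutual best responses: (Harden, Harden, Harden); (Ignore, Harden, Ignore).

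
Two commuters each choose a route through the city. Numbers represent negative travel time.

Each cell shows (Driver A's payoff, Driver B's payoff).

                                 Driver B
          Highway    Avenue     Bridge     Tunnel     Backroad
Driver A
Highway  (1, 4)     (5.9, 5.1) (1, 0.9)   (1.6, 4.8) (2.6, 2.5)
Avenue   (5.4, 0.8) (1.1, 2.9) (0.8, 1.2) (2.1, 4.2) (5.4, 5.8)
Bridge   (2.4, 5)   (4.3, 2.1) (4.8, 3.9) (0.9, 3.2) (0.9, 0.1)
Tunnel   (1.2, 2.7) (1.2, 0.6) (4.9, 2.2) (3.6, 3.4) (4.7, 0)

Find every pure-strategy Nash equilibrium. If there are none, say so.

The pure Nash equilibria are (Highway, Avenue) and (Avenue, Backroad) and (Tunnel, Tunnel).

Mark each player's best response to every combination of opponents' strategies; a profile where every player is best-responding is a pure Nash equilibrium.
Driver A against Highway: payoffs 1, 5.4, 2.4, 1.2 → best response Avenue.
Driver A against Avenue: payoffs 5.9, 1.1, 4.3, 1.2 → best response Highway.
Driver A against Bridge: payoffs 1, 0.8, 4.8, 4.9 → best response Tunnel.
Driver A against Tunnel: payoffs 1.6, 2.1, 0.9, 3.6 → best response Tunnel.
Driver A against Backroad: payoffs 2.6, 5.4, 0.9, 4.7 → best response Avenue.
Driver B against Highway: payoffs 4, 5.1, 0.9, 4.8, 2.5 → best response Avenue.
Driver B against Avenue: payoffs 0.8, 2.9, 1.2, 4.2, 5.8 → best response Backroad.
Driver B against Bridge: payoffs 5, 2.1, 3.9, 3.2, 0.1 → best response Highway.
Driver B against Tunnel: payoffs 2.7, 0.6, 2.2, 3.4, 0 → best response Tunnel.
Mutual best responses: (Highway, Avenue); (Avenue, Backroad); (Tunnel, Tunnel).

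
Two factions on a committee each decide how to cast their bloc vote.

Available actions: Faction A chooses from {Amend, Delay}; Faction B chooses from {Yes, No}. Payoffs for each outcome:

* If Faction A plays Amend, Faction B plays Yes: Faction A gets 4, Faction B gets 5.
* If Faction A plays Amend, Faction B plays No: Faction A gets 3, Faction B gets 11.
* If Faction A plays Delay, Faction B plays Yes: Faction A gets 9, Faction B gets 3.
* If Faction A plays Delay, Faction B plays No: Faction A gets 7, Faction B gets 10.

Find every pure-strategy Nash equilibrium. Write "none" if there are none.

The unique pure-strategy Nash equilibrium is (Delay, No).

Mark each player's best response to every combination of opponents' strategies; a profile where every player is best-responding is a pure Nash equilibrium.
Faction A against Yes: payoffs 4, 9 → best response Delay.
Faction A against No: payoffs 3, 7 → best response Delay.
Faction B against Amend: payoffs 5, 11 → best response No.
Faction B against Delay: payoffs 3, 10 → best response No.
Mutual best responses: (Delay, No).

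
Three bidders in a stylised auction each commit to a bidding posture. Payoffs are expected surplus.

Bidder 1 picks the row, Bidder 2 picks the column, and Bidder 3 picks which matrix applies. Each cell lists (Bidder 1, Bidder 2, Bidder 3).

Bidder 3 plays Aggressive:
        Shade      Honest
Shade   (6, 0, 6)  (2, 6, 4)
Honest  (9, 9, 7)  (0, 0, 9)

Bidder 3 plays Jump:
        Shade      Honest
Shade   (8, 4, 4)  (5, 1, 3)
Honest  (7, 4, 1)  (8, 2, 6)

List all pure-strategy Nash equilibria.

The pure Nash equilibria are (Shade, Honest, Aggressive), (Honest, Shade, Aggressive).

For each strategy profile, look for a profitable unilateral deviation.
(Shade, Shade, Aggressive): Bidder 1 can switch to Honest (6 → 9). Not NE.
(Shade, Shade, Jump): Bidder 3 can switch to Aggressive (4 → 6). Not NE.
(Shade, Honest, Aggressive): Bidder 1 gets 2, best alternative 0; Bidder 2 gets 6, best alternative 0; Bidder 3 gets 4, best alternative 3. No profitable deviation — NE.
(Shade, Honest, Jump): Bidder 1 can switch to Honest (5 → 8). Not NE.
(Honest, Shade, Aggressive): Bidder 1 gets 9, best alternative 6; Bidder 2 gets 9, best alternative 0; Bidder 3 gets 7, best alternative 1. No profitable deviation — NE.
(Honest, Shade, Jump): Bidder 1 can switch to Shade (7 → 8). Not NE.
(Honest, Honest, Aggressive): Bidder 1 can switch to Shade (0 → 2). Not NE.
(Honest, Honest, Jump): Bidder 2 can switch to Shade (2 → 4). Not NE.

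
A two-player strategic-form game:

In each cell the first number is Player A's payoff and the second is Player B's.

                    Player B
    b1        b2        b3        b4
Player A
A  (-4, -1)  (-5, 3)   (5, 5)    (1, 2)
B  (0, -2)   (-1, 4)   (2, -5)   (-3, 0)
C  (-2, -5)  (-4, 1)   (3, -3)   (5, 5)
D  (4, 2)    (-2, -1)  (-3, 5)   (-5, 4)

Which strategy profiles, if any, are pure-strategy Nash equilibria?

Pure-strategy Nash equilibria: (A, b3), (B, b2), (C, b4)

Mark each player's best response to every combination of opponents' strategies; a profile where every player is best-responding is a pure Nash equilibrium.
Player A against b1: payoffs -4, 0, -2, 4 → best response D.
Player A against b2: payoffs -5, -1, -4, -2 → best response B.
Player A against b3: payoffs 5, 2, 3, -3 → best response A.
Player A against b4: payoffs 1, -3, 5, -5 → best response C.
Player B against A: payoffs -1, 3, 5, 2 → best response b3.
Player B against B: payoffs -2, 4, -5, 0 → best response b2.
Player B against C: payoffs -5, 1, -3, 5 → best response b4.
Player B against D: payoffs 2, -1, 5, 4 → best response b3.
Mutual best responses: (A, b3); (B, b2); (C, b4).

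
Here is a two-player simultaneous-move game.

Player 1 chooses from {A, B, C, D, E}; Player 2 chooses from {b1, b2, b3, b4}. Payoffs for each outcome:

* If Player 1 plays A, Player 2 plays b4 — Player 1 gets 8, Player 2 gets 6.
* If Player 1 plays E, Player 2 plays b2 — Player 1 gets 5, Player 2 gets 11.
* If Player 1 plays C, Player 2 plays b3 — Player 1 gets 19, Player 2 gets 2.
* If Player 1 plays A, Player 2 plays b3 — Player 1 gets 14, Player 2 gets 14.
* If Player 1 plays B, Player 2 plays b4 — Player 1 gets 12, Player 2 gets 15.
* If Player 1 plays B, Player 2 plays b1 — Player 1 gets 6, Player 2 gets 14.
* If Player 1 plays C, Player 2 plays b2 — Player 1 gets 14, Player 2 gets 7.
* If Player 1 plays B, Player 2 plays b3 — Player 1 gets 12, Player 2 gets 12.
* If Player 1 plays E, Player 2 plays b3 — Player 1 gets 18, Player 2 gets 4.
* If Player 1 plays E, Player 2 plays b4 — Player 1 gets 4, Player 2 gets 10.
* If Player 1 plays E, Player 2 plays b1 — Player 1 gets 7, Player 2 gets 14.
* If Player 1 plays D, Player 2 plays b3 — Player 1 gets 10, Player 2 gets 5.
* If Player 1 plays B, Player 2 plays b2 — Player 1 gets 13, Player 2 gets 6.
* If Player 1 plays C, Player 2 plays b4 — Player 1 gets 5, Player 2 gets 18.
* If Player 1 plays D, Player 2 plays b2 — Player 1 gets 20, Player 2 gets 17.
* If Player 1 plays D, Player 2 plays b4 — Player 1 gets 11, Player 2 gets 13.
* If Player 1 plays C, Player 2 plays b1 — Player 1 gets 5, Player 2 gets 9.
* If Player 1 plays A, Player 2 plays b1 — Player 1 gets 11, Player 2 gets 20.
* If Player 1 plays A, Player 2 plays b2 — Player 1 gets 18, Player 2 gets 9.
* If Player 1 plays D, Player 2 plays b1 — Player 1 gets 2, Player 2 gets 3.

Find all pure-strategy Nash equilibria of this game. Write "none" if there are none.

(A, b1); (B, b4); (D, b2)

For each strategy profile, look for a profitable unilateral deviation.
(A, b1): Player 1 gets 11, best alternative 7; Player 2 gets 20, best alternative 14. No profitable deviation — NE.
(A, b2): Player 1 can switch to D (18 → 20). Not NE.
(A, b3): Player 1 can switch to C (14 → 19). Not NE.
(A, b4): Player 1 can switch to B (8 → 12). Not NE.
(B, b1): Player 1 can switch to A (6 → 11). Not NE.
(B, b2): Player 1 can switch to A (13 → 18). Not NE.
(B, b3): Player 1 can switch to A (12 → 14). Not NE.
(B, b4): Player 1 gets 12, best alternative 11; Player 2 gets 15, best alternative 14. No profitable deviation — NE.
(D, b2): Player 1 gets 20, best alternative 18; Player 2 gets 17, best alternative 13. No profitable deviation — NE.
(The remaining 11 profiles each have a profitable deviation by the same check.)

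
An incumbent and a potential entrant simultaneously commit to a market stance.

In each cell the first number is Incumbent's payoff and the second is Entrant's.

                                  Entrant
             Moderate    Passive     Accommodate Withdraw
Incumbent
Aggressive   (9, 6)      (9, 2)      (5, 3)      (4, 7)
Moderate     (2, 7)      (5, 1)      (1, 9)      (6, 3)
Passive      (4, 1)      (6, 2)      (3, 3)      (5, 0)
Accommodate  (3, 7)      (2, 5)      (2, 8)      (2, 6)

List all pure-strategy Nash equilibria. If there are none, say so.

This game has no pure Nash equilibrium.

Incumbent against Moderate: payoffs 9, 2, 4, 3 → best response Aggressive.
Incumbent against Passive: payoffs 9, 5, 6, 2 → best response Aggressive.
Incumbent against Accommodate: payoffs 5, 1, 3, 2 → best response Aggressive.
Incumbent against Withdraw: payoffs 4, 6, 5, 2 → best response Moderate.
Entrant against Aggressive: payoffs 6, 2, 3, 7 → best response Withdraw.
Entrant against Moderate: payoffs 7, 1, 9, 3 → best response Accommodate.
Entrant against Passive: payoffs 1, 2, 3, 0 → best response Accommodate.
Entrant against Accommodate: payoffs 7, 5, 8, 6 → best response Accommodate.
No profile is a mutual best response for all players.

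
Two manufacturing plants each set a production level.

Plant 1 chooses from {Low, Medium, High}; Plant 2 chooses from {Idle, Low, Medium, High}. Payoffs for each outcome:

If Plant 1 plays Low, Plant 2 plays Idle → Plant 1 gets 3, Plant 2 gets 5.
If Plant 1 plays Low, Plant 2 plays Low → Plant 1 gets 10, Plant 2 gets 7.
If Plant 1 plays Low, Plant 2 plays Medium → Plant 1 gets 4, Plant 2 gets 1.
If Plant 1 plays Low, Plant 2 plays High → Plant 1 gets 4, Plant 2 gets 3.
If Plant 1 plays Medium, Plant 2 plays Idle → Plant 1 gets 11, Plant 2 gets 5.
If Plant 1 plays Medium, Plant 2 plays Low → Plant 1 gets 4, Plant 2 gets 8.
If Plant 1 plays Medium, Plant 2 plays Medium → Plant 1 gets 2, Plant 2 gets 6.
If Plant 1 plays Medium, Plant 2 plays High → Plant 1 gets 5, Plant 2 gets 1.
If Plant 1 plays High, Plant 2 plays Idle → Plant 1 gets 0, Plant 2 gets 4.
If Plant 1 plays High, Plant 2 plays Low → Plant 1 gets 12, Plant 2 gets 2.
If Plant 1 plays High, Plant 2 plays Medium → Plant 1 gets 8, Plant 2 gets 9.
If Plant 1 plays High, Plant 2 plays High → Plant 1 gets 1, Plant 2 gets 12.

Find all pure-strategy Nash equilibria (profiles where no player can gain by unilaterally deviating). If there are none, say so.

Plant 1 against Idle: payoffs 3, 11, 0 → best response Medium.
Plant 1 against Low: payoffs 10, 4, 12 → best response High.
Plant 1 against Medium: payoffs 4, 2, 8 → best response High.
Plant 1 against High: payoffs 4, 5, 1 → best response Medium.
Plant 2 against Low: payoffs 5, 7, 1, 3 → best response Low.
Plant 2 against Medium: payoffs 5, 8, 6, 1 → best response Low.
Plant 2 against High: payoffs 4, 2, 9, 12 → best response High.
No profile is a mutual best response for all players.

none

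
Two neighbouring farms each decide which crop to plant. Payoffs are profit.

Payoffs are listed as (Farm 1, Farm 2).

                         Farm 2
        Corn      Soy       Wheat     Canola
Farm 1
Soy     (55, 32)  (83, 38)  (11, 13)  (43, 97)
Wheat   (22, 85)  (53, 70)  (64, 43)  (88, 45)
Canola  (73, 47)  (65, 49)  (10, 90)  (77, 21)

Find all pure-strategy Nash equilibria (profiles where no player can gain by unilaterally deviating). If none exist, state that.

none

Farm 1 against Corn: payoffs 55, 22, 73 → best response Canola.
Farm 1 against Soy: payoffs 83, 53, 65 → best response Soy.
Farm 1 against Wheat: payoffs 11, 64, 10 → best response Wheat.
Farm 1 against Canola: payoffs 43, 88, 77 → best response Wheat.
Farm 2 against Soy: payoffs 32, 38, 13, 97 → best response Canola.
Farm 2 against Wheat: payoffs 85, 70, 43, 45 → best response Corn.
Farm 2 against Canola: payoffs 47, 49, 90, 21 → best response Wheat.
No profile is a mutual best response for all players.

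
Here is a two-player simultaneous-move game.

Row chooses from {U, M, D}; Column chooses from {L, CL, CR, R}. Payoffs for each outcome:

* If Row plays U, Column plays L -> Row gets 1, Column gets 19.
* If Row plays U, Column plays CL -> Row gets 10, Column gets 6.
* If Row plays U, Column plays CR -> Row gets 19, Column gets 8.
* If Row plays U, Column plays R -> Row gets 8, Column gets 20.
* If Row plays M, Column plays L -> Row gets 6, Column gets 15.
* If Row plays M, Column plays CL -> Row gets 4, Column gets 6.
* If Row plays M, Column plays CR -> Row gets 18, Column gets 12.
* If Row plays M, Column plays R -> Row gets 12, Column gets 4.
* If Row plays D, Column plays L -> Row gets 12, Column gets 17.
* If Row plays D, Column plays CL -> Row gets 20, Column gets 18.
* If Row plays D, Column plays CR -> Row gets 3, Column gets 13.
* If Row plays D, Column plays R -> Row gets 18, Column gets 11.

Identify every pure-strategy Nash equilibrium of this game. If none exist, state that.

Pure NE: (D, CL)

Row against L: payoffs 1, 6, 12 → best response D.
Row against CL: payoffs 10, 4, 20 → best response D.
Row against CR: payoffs 19, 18, 3 → best response U.
Row against R: payoffs 8, 12, 18 → best response D.
Column against U: payoffs 19, 6, 8, 20 → best response R.
Column against M: payoffs 15, 6, 12, 4 → best response L.
Column against D: payoffs 17, 18, 13, 11 → best response CL.
Mutual best responses: (D, CL).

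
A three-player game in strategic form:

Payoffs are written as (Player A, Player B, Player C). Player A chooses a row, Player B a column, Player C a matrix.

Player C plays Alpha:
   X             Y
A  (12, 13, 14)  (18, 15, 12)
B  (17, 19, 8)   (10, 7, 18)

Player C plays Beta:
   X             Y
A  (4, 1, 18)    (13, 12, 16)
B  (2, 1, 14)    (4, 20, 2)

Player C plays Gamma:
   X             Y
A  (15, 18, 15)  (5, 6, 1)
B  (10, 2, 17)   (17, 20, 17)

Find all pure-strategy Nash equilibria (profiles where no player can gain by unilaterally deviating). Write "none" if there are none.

Player A against (X, Alpha): payoffs 12, 17 → best response B.
Player A against (X, Beta): payoffs 4, 2 → best response A.
Player A against (X, Gamma): payoffs 15, 10 → best response A.
Player A against (Y, Alpha): payoffs 18, 10 → best response A.
Player A against (Y, Beta): payoffs 13, 4 → best response A.
Player A against (Y, Gamma): payoffs 5, 17 → best response B.
Player B against (A, Alpha): payoffs 13, 15 → best response Y.
Player B against (A, Beta): payoffs 1, 12 → best response Y.
Player B against (A, Gamma): payoffs 18, 6 → best response X.
Player B against (B, Alpha): payoffs 19, 7 → best response X.
Player B against (B, Beta): payoffs 1, 20 → best response Y.
Player B against (B, Gamma): payoffs 2, 20 → best response Y.
Player C against (A, X): payoffs 14, 18, 15 → best response Beta.
Player C against (A, Y): payoffs 12, 16, 1 → best response Beta.
Player C against (B, X): payoffs 8, 14, 17 → best response Gamma.
Player C against (B, Y): payoffs 18, 2, 17 → best response Alpha.
Mutual best responses: (A, Y, Beta).

Pure NE: (A, Y, Beta)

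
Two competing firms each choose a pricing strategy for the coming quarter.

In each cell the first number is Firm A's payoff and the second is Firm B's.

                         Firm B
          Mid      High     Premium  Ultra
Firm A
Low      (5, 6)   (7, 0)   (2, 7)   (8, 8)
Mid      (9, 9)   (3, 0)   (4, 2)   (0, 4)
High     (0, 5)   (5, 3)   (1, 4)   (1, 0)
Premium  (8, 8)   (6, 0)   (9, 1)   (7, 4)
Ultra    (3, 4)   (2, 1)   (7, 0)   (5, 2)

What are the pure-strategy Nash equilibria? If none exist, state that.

The pure Nash equilibria are (Low, Ultra), (Mid, Mid).

For each strategy profile, look for a profitable unilateral deviation.
(Low, Mid): Firm A can switch to Mid (5 → 9). Not NE.
(Low, High): Firm B can switch to Mid (0 → 6). Not NE.
(Low, Premium): Firm A can switch to Mid (2 → 4). Not NE.
(Low, Ultra): Firm A gets 8, best alternative 7; Firm B gets 8, best alternative 7. No profitable deviation — NE.
(Mid, Mid): Firm A gets 9, best alternative 8; Firm B gets 9, best alternative 4. No profitable deviation — NE.
(Mid, High): Firm A can switch to Low (3 → 7). Not NE.
(Mid, Premium): Firm A can switch to Premium (4 → 9). Not NE.
(Mid, Ultra): Firm A can switch to Low (0 → 8). Not NE.
(High, Mid): Firm A can switch to Low (0 → 5). Not NE.
(High, High): Firm A can switch to Low (5 → 7). Not NE.
(The remaining 10 profiles each have a profitable deviation by the same check.)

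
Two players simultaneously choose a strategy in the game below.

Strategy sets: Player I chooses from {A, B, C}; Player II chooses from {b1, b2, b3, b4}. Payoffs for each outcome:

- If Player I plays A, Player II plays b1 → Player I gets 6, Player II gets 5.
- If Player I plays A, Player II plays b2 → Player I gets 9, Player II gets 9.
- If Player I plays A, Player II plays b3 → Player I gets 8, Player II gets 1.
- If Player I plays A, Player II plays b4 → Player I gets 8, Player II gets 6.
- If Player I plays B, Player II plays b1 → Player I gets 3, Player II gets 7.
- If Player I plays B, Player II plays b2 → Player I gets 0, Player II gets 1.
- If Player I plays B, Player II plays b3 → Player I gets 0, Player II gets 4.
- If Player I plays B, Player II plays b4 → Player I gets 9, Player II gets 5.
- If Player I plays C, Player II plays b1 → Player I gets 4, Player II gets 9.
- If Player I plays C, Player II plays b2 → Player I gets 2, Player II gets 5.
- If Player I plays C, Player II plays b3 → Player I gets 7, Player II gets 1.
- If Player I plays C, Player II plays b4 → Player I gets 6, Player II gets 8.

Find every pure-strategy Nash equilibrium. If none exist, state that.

The unique pure-strategy Nash equilibrium is (A, b2).

Mark each player's best response to every combination of opponents' strategies; a profile where every player is best-responding is a pure Nash equilibrium.
Player I against b1: payoffs 6, 3, 4 → best response A.
Player I against b2: payoffs 9, 0, 2 → best response A.
Player I against b3: payoffs 8, 0, 7 → best response A.
Player I against b4: payoffs 8, 9, 6 → best response B.
Player II against A: payoffs 5, 9, 1, 6 → best response b2.
Player II against B: payoffs 7, 1, 4, 5 → best response b1.
Player II against C: payoffs 9, 5, 1, 8 → best response b1.
Mutual best responses: (A, b2).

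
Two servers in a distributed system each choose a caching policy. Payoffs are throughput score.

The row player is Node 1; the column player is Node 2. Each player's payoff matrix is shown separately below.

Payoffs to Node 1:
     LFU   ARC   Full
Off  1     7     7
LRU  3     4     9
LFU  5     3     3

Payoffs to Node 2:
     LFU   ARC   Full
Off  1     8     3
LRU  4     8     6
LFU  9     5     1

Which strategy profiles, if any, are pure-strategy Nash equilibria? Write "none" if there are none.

(Off, LFU): Node 1 can switch to LRU (1 → 3). Not NE.
(Off, ARC): Node 1 gets 7, best alternative 4; Node 2 gets 8, best alternative 3. No profitable deviation — NE.
(Off, Full): Node 1 can switch to LRU (7 → 9). Not NE.
(LRU, LFU): Node 1 can switch to LFU (3 → 5). Not NE.
(LRU, ARC): Node 1 can switch to Off (4 → 7). Not NE.
(LRU, Full): Node 2 can switch to ARC (6 → 8). Not NE.
(LFU, LFU): Node 1 gets 5, best alternative 3; Node 2 gets 9, best alternative 5. No profitable deviation — NE.
(LFU, ARC): Node 1 can switch to Off (3 → 7). Not NE.
(LFU, Full): Node 1 can switch to Off (3 → 7). Not NE.

The pure Nash equilibria are (Off, ARC) and (LFU, LFU).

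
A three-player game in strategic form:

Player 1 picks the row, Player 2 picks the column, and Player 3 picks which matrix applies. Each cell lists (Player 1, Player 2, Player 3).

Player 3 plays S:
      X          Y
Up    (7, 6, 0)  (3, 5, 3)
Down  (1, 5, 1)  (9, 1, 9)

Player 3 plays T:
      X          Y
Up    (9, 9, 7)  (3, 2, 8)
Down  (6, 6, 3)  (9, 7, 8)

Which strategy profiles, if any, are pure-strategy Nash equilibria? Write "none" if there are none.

For each strategy profile, look for a profitable unilateral deviation.
(Up, X, S): Player 3 can switch to T (0 → 7). Not NE.
(Up, X, T): Player 1 gets 9, best alternative 6; Player 2 gets 9, best alternative 2; Player 3 gets 7, best alternative 0. No profitable deviation — NE.
(Up, Y, S): Player 1 can switch to Down (3 → 9). Not NE.
(Up, Y, T): Player 1 can switch to Down (3 → 9). Not NE.
(Down, X, S): Player 1 can switch to Up (1 → 7). Not NE.
(Down, X, T): Player 1 can switch to Up (6 → 9). Not NE.
(Down, Y, S): Player 2 can switch to X (1 → 5). Not NE.
(Down, Y, T): Player 3 can switch to S (8 → 9). Not NE.

Pure NE: (Up, X, T)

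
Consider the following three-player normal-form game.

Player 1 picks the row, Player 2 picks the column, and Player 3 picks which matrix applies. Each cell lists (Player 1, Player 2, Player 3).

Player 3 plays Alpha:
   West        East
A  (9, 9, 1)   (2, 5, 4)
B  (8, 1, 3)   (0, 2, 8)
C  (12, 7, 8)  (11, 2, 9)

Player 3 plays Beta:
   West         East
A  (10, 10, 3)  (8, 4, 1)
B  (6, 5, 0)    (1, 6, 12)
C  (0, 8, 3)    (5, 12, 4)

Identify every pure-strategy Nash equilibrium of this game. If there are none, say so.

(A, West, Beta); (C, West, Alpha)

(A, West, Alpha): Player 1 can switch to C (9 → 12). Not NE.
(A, West, Beta): Player 1 gets 10, best alternative 6; Player 2 gets 10, best alternative 4; Player 3 gets 3, best alternative 1. No profitable deviation — NE.
(A, East, Alpha): Player 1 can switch to C (2 → 11). Not NE.
(A, East, Beta): Player 2 can switch to West (4 → 10). Not NE.
(B, West, Alpha): Player 1 can switch to A (8 → 9). Not NE.
(B, West, Beta): Player 1 can switch to A (6 → 10). Not NE.
(B, East, Alpha): Player 1 can switch to A (0 → 2). Not NE.
(C, West, Alpha): Player 1 gets 12, best alternative 9; Player 2 gets 7, best alternative 2; Player 3 gets 8, best alternative 3. No profitable deviation — NE.
(The remaining 4 profiles each have a profitable deviation by the same check.)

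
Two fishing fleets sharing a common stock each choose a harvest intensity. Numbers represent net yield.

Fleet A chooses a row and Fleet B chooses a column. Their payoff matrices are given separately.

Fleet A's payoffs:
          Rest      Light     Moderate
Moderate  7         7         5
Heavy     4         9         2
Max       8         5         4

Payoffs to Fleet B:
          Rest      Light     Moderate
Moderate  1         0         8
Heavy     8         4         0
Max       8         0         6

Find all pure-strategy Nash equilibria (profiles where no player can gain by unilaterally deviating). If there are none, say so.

The pure Nash equilibria are (Moderate, Moderate); (Max, Rest).

Fleet A against Rest: payoffs 7, 4, 8 → best response Max.
Fleet A against Light: payoffs 7, 9, 5 → best response Heavy.
Fleet A against Moderate: payoffs 5, 2, 4 → best response Moderate.
Fleet B against Moderate: payoffs 1, 0, 8 → best response Moderate.
Fleet B against Heavy: payoffs 8, 4, 0 → best response Rest.
Fleet B against Max: payoffs 8, 0, 6 → best response Rest.
Mutual best responses: (Moderate, Moderate); (Max, Rest).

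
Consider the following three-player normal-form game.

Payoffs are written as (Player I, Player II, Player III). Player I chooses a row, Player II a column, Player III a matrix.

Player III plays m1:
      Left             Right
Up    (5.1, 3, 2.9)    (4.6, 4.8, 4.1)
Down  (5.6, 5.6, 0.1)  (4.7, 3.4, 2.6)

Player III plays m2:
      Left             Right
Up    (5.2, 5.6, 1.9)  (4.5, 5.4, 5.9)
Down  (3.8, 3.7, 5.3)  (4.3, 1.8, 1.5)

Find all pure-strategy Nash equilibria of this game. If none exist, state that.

There is no pure-strategy Nash equilibrium.

Player I against (Left, m1): payoffs 5.1, 5.6 → best response Down.
Player I against (Left, m2): payoffs 5.2, 3.8 → best response Up.
Player I against (Right, m1): payoffs 4.6, 4.7 → best response Down.
Player I against (Right, m2): payoffs 4.5, 4.3 → best response Up.
Player II against (Up, m1): payoffs 3, 4.8 → best response Right.
Player II against (Up, m2): payoffs 5.6, 5.4 → best response Left.
Player II against (Down, m1): payoffs 5.6, 3.4 → best response Left.
Player II against (Down, m2): payoffs 3.7, 1.8 → best response Left.
Player III against (Up, Left): payoffs 2.9, 1.9 → best response m1.
Player III against (Up, Right): payoffs 4.1, 5.9 → best response m2.
Player III against (Down, Left): payoffs 0.1, 5.3 → best response m2.
Player III against (Down, Right): payoffs 2.6, 1.5 → best response m1.
No profile is a mutual best response for all players.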